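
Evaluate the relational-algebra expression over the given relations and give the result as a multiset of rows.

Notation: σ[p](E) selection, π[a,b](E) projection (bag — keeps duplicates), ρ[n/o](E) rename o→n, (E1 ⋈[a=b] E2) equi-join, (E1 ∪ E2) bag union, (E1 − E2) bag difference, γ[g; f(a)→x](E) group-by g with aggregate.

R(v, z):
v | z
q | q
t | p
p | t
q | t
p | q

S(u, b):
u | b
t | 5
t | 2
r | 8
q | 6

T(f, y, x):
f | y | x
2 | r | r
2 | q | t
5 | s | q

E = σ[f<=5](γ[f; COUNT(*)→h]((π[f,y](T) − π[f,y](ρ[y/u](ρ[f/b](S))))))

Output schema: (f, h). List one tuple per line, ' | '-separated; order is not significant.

Stepwise |·|:
  T → 3
  π[f,y](T) → 3
  S → 4
  ρ[f/b](S) → 4
  ρ[y/u](ρ[f/b](S)) → 4
  π[f,y](ρ[y/u](ρ[f/b](S))) → 4
  (π[f,y](T) − π[f,y](ρ[y/u](ρ[f/b](S)))) → 3
  γ[f; COUNT(*)→h]((π[f,y](T) − π[f,y](ρ[y/u](ρ[f/b](S))))) → 2
  σ[f<=5](γ[f; COUNT(*)→h]((π[f,y](T) − π[f,y](ρ[y/u](ρ[f/b](S)))))) → 2

== RESULT ==
f | h
2 | 2
5 | 1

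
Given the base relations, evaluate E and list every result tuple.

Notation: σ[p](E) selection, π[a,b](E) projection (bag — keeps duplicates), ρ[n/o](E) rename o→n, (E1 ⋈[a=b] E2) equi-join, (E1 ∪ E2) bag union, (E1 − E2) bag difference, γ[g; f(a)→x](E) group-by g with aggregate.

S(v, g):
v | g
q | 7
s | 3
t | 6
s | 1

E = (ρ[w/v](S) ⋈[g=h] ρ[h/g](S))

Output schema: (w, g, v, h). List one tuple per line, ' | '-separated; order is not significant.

Subexpression sizes:
  S → 4
  ρ[w/v](S) → 4
  S → 4
  ρ[h/g](S) → 4
  (ρ[w/v](S) ⋈[g=h] ρ[h/g](S)) → 4

== RESULT ==
w | g | v | h
q | 7 | q | 7
s | 1 | s | 1
s | 3 | s | 3
t | 6 | t | 6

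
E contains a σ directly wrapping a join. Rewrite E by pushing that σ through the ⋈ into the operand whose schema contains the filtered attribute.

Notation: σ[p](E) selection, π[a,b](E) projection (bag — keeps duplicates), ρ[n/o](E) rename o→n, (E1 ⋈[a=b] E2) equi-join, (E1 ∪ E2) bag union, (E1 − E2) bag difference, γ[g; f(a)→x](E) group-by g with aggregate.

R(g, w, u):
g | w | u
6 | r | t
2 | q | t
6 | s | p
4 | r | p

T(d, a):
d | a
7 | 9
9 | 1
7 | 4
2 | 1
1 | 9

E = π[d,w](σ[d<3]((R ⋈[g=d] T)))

σ filters on d, owned by the right side.
E' = π[d,w]((R ⋈[g=d] σ[d<3](T)))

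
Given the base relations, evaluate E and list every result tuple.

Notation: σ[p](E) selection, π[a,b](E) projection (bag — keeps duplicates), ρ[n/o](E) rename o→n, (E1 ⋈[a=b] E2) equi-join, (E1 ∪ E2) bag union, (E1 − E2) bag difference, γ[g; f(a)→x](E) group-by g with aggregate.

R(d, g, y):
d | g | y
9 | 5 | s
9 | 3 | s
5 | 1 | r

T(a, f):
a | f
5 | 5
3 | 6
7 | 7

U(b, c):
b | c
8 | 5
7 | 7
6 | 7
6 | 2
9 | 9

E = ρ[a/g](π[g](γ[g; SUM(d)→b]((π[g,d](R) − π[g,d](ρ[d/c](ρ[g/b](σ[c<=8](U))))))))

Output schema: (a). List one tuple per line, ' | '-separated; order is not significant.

Per-node cardinality:
  R → 3
  π[g,d](R) → 3
  U → 5
  σ[c<=8](U) → 4
  ρ[g/b](σ[c<=8](U)) → 4
  ρ[d/c](ρ[g/b](σ[c<=8](U))) → 4
  π[g,d](ρ[d/c](ρ[g/b](σ[c<=8](U)))) → 4
  (π[g,d](R) − π[g,d](ρ[d/c](ρ[g/b](σ[c<=8](U))))) → 3
  γ[g; SUM(d)→b]((π[g,d](R) − π[g,d](ρ[d/c](ρ[g/b](σ[c<=8](U)))))) → 3
  π[g](γ[g; SUM(d)→b]((π[g,d](R) − π[g,d](ρ[d/c](ρ[g/b](σ[c<=8](U))))))) → 3
  ρ[a/g](π[g](γ[g; SUM(d)→b]((π[g,d](R) − π[g,d](ρ[d/c](ρ[g/b](σ[c<=8](U)))))))) → 3

== RESULT ==
a
1
3
5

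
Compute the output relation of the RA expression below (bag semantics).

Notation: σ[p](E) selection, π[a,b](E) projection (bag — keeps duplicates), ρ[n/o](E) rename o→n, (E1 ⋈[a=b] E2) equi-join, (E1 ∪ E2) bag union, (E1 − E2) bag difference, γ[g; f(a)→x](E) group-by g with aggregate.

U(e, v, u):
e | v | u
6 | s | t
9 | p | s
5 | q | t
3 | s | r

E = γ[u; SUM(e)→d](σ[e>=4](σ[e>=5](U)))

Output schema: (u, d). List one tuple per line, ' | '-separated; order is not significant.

Per-node cardinality:
  U → 4
  σ[e>=5](U) → 3
  σ[e>=4](σ[e>=5](U)) → 3
  γ[u; SUM(e)→d](σ[e>=4](σ[e>=5](U))) → 2

== RESULT ==
u | d
s | 9
t | 11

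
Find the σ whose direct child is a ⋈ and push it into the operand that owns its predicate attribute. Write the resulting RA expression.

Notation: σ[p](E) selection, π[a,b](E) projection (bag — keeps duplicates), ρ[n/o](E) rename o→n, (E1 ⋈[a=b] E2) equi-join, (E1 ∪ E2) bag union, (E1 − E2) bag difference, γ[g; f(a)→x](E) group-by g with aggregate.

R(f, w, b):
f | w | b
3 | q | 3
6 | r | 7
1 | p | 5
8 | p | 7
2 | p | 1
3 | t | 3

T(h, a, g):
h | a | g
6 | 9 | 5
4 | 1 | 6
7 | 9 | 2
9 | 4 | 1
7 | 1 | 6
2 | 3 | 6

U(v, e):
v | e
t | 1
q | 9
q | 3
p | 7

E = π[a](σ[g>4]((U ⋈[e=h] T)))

σ filters on g, owned by the right side.
E' = π[a]((U ⋈[e=h] σ[g>4](T)))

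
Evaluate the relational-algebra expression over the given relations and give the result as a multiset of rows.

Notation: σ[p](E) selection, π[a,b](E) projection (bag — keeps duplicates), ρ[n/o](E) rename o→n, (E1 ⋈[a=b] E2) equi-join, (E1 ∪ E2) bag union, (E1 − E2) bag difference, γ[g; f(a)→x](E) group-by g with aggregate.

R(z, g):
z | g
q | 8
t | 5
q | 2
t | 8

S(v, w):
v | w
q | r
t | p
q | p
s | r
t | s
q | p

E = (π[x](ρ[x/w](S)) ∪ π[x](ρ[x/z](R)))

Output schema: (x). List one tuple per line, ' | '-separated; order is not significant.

Stepwise |·|:
  S → 6
  ρ[x/w](S) → 6
  π[x](ρ[x/w](S)) → 6
  R → 4
  ρ[x/z](R) → 4
  π[x](ρ[x/z](R)) → 4
  (π[x](ρ[x/w](S)) ∪ π[x](ρ[x/z](R))) → 10

== RESULT ==
x
p
p
p
q
q
r
r
s
t
t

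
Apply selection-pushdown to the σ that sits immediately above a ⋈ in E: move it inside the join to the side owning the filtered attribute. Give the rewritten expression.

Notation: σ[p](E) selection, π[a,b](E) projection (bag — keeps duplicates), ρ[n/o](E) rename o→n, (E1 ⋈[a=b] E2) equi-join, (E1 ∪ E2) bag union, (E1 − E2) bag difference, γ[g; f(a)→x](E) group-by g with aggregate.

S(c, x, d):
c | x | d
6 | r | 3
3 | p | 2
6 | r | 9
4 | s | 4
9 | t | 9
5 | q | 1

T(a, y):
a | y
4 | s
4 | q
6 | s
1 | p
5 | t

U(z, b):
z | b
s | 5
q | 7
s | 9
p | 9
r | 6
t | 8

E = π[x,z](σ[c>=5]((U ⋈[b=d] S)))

σ filters on c, owned by the right side.
E' = π[x,z]((U ⋈[b=d] σ[c>=5](S)))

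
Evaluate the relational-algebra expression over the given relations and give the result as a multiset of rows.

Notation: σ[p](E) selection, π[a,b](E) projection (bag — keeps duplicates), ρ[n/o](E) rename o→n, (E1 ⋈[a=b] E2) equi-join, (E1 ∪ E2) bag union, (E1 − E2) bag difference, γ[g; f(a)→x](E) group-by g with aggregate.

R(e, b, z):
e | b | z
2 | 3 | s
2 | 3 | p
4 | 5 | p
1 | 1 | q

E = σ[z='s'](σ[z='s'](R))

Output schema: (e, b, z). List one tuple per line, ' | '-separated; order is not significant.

Stepwise |·|:
  R → 4
  σ[z='s'](R) → 1
  σ[z='s'](σ[z='s'](R)) → 1

== RESULT ==
e | b | z
2 | 3 | s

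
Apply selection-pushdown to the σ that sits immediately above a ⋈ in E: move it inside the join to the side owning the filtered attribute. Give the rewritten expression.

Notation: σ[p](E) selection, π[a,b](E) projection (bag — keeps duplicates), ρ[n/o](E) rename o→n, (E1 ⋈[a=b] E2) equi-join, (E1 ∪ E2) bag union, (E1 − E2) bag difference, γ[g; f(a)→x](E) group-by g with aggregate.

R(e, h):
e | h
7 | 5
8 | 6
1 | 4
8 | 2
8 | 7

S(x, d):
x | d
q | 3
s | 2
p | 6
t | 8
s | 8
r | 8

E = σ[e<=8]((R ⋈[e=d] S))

σ filters on e, owned by the left side.
E' = (σ[e<=8](R) ⋈[e=d] S)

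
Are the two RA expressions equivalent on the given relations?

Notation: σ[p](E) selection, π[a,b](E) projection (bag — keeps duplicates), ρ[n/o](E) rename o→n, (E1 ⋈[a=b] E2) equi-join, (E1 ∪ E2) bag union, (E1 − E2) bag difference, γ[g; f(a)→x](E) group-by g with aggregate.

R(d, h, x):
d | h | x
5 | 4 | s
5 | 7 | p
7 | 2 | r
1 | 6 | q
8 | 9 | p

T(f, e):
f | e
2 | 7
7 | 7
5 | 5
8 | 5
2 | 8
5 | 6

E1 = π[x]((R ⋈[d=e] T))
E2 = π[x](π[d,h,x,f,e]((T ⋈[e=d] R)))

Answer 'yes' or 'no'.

E1 per-node cardinality:
  R → 5
  T → 6
  (R ⋈[d=e] T) → 7
  π[x]((R ⋈[d=e] T)) → 7
E2 per-node cardinality:
  T → 6
  R → 5
  (T ⋈[e=d] R) → 7
  π[d,h,x,f,e]((T ⋈[e=d] R)) → 7
  π[x](π[d,h,x,f,e]((T ⋈[e=d] R))) → 7

E1 and E2 produce the same multiset:
x
p
p
p
r
r
s
s

yes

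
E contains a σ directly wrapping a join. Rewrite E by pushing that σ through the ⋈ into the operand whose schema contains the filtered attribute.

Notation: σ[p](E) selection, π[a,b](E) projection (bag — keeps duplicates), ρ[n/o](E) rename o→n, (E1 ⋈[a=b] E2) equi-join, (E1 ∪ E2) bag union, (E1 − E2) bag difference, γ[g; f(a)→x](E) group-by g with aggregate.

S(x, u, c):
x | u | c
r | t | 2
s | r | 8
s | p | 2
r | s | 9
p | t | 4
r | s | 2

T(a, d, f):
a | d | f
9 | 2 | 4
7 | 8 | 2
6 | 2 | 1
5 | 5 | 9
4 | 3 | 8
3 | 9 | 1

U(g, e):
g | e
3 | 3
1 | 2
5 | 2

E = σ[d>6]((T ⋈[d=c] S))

σ filters on d, owned by the left side.
E' = (σ[d>6](T) ⋈[d=c] S)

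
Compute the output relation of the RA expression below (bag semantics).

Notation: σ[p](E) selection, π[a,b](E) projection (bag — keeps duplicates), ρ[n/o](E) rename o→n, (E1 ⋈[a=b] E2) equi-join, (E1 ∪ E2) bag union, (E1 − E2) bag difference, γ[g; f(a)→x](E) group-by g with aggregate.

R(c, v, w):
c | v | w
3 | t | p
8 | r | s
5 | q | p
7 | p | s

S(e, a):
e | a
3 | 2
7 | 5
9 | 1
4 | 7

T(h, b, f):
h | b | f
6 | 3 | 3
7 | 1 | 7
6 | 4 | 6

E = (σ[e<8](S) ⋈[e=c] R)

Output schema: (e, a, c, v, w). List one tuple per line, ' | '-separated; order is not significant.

Stepwise |·|:
  S → 4
  σ[e<8](S) → 3
  R → 4
  (σ[e<8](S) ⋈[e=c] R) → 2

== RESULT ==
e | a | c | v | w
3 | 2 | 3 | t | p
7 | 5 | 7 | p | s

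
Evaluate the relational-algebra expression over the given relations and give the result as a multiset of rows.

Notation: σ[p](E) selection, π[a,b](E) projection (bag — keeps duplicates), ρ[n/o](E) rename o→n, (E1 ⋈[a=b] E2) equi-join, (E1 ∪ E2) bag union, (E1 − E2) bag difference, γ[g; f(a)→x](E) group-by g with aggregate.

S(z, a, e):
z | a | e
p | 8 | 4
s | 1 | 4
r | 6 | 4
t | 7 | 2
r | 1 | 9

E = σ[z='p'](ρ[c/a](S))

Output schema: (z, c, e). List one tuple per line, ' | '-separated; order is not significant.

Per-node cardinality:
  S → 5
  ρ[c/a](S) → 5
  σ[z='p'](ρ[c/a](S)) → 1

== RESULT ==
z | c | e
p | 8 | 4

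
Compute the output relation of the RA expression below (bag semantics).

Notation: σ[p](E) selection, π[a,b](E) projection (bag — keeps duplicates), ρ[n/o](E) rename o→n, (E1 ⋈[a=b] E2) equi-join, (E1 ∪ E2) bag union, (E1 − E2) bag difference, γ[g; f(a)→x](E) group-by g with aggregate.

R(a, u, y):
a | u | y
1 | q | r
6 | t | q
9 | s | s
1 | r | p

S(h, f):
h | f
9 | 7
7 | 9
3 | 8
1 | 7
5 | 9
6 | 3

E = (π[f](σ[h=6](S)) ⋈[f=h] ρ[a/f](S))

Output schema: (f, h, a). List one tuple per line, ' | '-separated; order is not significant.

Subexpression sizes:
  S → 6
  σ[h=6](S) → 1
  π[f](σ[h=6](S)) → 1
  S → 6
  ρ[a/f](S) → 6
  (π[f](σ[h=6](S)) ⋈[f=h] ρ[a/f](S)) → 1

== RESULT ==
f | h | a
3 | 3 | 8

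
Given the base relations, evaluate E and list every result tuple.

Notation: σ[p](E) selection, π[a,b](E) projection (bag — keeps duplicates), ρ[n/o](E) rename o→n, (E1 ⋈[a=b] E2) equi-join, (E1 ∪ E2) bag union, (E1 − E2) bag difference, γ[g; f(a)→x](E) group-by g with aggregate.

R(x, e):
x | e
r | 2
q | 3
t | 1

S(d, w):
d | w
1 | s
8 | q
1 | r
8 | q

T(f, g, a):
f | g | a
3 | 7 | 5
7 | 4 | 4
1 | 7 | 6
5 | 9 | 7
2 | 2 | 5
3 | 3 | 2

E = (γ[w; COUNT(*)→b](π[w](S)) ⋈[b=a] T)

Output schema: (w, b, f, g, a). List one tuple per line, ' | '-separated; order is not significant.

Subexpression sizes:
  S → 4
  π[w](S) → 4
  γ[w; COUNT(*)→b](π[w](S)) → 3
  T → 6
  (γ[w; COUNT(*)→b](π[w](S)) ⋈[b=a] T) → 1

== RESULT ==
w | b | f | g | a
q | 2 | 3 | 3 | 2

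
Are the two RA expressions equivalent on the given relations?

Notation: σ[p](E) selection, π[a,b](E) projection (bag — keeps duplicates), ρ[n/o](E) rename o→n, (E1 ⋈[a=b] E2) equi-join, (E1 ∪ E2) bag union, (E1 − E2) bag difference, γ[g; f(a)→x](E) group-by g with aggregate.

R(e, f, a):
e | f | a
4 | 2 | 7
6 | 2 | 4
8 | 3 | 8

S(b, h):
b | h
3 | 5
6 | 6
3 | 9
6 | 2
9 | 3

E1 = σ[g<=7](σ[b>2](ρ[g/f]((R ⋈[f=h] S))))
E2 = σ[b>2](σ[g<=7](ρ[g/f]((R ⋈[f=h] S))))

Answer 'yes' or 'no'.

E1 stepwise |·|:
  R → 3
  S → 5
  (R ⋈[f=h] S) → 3
  ρ[g/f]((R ⋈[f=h] S)) → 3
  σ[b>2](ρ[g/f]((R ⋈[f=h] S))) → 3
  σ[g<=7](σ[b>2](ρ[g/f]((R ⋈[f=h] S)))) → 3
E2 stepwise |·|:
  R → 3
  S → 5
  (R ⋈[f=h] S) → 3
  ρ[g/f]((R ⋈[f=h] S)) → 3
  σ[g<=7](ρ[g/f]((R ⋈[f=h] S))) → 3
  σ[b>2](σ[g<=7](ρ[g/f]((R ⋈[f=h] S)))) → 3

E1 and E2 produce the same multiset:
e | g | a | b | h
4 | 2 | 7 | 6 | 2
6 | 2 | 4 | 6 | 2
8 | 3 | 8 | 9 | 3

yes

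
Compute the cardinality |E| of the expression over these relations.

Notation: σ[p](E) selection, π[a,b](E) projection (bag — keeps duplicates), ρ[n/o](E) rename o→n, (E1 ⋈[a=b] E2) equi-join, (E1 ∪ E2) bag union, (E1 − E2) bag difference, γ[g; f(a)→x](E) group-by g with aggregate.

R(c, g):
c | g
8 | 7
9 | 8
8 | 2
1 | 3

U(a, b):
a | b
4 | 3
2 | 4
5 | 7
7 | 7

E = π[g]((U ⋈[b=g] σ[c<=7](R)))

Subexpression sizes:
  U → 4
  R → 4
  σ[c<=7](R) → 1
  (U ⋈[b=g] σ[c<=7](R)) → 1
  π[g]((U ⋈[b=g] σ[c<=7](R))) → 1

|E| = 1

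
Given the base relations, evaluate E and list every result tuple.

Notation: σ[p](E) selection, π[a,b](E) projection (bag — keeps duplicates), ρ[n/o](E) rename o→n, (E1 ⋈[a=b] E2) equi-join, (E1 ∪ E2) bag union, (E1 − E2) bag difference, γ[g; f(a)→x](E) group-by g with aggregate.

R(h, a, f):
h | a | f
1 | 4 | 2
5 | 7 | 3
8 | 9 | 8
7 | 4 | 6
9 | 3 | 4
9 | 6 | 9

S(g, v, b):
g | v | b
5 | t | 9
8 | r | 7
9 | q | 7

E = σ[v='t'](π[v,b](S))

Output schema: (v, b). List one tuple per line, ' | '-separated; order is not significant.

Subexpression sizes:
  S → 3
  π[v,b](S) → 3
  σ[v='t'](π[v,b](S)) → 1

== RESULT ==
v | b
t | 9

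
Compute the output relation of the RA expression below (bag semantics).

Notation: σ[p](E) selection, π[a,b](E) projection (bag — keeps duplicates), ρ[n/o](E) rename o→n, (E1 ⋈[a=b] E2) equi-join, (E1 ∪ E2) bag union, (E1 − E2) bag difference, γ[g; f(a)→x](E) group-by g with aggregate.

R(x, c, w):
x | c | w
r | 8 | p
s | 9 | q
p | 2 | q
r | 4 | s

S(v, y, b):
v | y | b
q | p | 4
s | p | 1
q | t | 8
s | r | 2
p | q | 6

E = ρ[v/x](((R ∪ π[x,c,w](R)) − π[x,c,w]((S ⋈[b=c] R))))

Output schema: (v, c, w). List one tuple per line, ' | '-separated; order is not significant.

Stepwise |·|:
  R → 4
  R → 4
  π[x,c,w](R) → 4
  (R ∪ π[x,c,w](R)) → 8
  S → 5
  R → 4
  (S ⋈[b=c] R) → 3
  π[x,c,w]((S ⋈[b=c] R)) → 3
  ((R ∪ π[x,c,w](R)) − π[x,c,w]((S ⋈[b=c] R))) → 5
  ρ[v/x](((R ∪ π[x,c,w](R)) − π[x,c,w]((S ⋈[b=c] R)))) → 5

== RESULT ==
v | c | w
p | 2 | q
r | 4 | s
r | 8 | p
s | 9 | q
s | 9 | q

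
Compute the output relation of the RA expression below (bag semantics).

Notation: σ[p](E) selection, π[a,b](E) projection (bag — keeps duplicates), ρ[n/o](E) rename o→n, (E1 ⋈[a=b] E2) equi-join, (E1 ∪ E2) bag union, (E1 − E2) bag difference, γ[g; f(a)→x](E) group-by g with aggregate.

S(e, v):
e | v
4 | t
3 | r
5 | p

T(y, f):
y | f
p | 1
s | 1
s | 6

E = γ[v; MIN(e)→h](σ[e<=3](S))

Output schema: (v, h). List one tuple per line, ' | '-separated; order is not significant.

Per-node cardinality:
  S → 3
  σ[e<=3](S) → 1
  γ[v; MIN(e)→h](σ[e<=3](S)) → 1

== RESULT ==
v | h
r | 3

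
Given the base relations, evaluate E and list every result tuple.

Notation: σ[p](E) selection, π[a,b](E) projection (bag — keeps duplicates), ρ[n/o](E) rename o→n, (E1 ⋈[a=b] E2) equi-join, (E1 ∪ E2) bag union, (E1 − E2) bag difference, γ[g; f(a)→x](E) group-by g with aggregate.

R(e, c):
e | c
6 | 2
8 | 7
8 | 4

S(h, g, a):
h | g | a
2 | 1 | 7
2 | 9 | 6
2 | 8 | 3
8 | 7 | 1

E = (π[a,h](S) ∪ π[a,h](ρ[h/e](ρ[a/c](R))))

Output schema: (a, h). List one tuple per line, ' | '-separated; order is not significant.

Row counts bottom-up:
  S → 4
  π[a,h](S) → 4
  R → 3
  ρ[a/c](R) → 3
  ρ[h/e](ρ[a/c](R)) → 3
  π[a,h](ρ[h/e](ρ[a/c](R))) → 3
  (π[a,h](S) ∪ π[a,h](ρ[h/e](ρ[a/c](R)))) → 7

== RESULT ==
a | h
1 | 8
2 | 6
3 | 2
4 | 8
6 | 2
7 | 2
7 | 8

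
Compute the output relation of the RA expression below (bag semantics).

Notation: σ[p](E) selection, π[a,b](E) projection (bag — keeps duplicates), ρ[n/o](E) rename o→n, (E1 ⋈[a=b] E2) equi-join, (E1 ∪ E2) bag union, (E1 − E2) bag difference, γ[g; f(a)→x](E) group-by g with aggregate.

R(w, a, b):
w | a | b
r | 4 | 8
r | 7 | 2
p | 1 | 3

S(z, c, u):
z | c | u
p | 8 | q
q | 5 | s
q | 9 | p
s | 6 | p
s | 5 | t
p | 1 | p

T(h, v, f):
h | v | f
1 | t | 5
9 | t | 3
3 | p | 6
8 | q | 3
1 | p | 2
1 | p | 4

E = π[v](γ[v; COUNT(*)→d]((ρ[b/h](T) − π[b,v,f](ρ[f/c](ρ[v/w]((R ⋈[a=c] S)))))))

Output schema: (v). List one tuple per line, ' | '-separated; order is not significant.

Row counts bottom-up:
  T → 6
  ρ[b/h](T) → 6
  R → 3
  S → 6
  (R ⋈[a=c] S) → 1
  ρ[v/w]((R ⋈[a=c] S)) → 1
  ρ[f/c](ρ[v/w]((R ⋈[a=c] S))) → 1
  π[b,v,f](ρ[f/c](ρ[v/w]((R ⋈[a=c] S)))) → 1
  (ρ[b/h](T) − π[b,v,f](ρ[f/c](ρ[v/w]((R ⋈[a=c] S))))) → 6
  γ[v; COUNT(*)→d]((ρ[b/h](T) − π[b,v,f](ρ[f/c](ρ[v/w]((R ⋈[a=c] S)))))) → 3
  π[v](γ[v; COUNT(*)→d]((ρ[b/h](T) − π[b,v,f](ρ[f/c](ρ[v/w]((R ⋈[a=c] S))))))) → 3

== RESULT ==
v
p
q
t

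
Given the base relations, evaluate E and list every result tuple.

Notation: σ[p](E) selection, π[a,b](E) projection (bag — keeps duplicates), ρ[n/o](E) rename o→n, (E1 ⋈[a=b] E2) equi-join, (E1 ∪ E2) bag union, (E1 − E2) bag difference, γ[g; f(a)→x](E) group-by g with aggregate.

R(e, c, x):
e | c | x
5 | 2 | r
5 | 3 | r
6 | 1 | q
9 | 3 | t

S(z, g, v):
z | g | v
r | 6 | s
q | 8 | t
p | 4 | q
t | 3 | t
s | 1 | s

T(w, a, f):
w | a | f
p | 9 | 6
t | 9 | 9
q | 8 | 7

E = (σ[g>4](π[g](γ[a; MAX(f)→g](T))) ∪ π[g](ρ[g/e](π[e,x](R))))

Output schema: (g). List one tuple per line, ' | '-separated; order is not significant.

Subexpression sizes:
  T → 3
  γ[a; MAX(f)→g](T) → 2
  π[g](γ[a; MAX(f)→g](T)) → 2
  σ[g>4](π[g](γ[a; MAX(f)→g](T))) → 2
  R → 4
  π[e,x](R) → 4
  ρ[g/e](π[e,x](R)) → 4
  π[g](ρ[g/e](π[e,x](R))) → 4
  (σ[g>4](π[g](γ[a; MAX(f)→g](T))) ∪ π[g](ρ[g/e](π[e,x](R)))) → 6

== RESULT ==
g
5
5
6
7
9
9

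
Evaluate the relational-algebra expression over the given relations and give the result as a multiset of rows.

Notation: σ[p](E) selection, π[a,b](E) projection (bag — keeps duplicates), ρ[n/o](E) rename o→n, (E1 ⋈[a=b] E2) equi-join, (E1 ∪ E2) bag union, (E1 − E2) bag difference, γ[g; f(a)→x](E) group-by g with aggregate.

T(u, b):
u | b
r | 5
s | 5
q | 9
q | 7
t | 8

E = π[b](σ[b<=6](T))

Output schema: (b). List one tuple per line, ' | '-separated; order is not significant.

Per-node cardinality:
  T → 5
  σ[b<=6](T) → 2
  π[b](σ[b<=6](T)) → 2

== RESULT ==
b
5
5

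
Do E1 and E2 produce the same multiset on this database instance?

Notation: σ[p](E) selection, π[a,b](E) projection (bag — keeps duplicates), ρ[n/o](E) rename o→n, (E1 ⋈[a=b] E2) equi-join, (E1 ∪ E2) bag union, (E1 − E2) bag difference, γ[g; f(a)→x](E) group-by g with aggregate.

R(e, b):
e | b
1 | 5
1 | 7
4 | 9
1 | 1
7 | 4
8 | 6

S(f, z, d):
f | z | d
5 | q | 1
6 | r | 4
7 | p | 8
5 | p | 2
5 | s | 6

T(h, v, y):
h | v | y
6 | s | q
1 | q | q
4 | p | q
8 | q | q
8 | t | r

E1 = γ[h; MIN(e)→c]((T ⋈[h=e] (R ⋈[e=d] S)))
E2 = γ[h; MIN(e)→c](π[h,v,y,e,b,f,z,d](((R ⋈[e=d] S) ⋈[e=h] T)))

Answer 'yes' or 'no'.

E1 subexpression sizes:
  T → 5
  R → 6
  S → 5
  (R ⋈[e=d] S) → 5
  (T ⋈[h=e] (R ⋈[e=d] S)) → 6
  γ[h; MIN(e)→c]((T ⋈[h=e] (R ⋈[e=d] S))) → 3
E2 subexpression sizes:
  R → 6
  S → 5
  (R ⋈[e=d] S) → 5
  T → 5
  ((R ⋈[e=d] S) ⋈[e=h] T) → 6
  π[h,v,y,e,b,f,z,d](((R ⋈[e=d] S) ⋈[e=h] T)) → 6
  γ[h; MIN(e)→c](π[h,v,y,e,b,f,z,d](((R ⋈[e=d] S) ⋈[e=h] T))) → 3

E1 and E2 produce the same multiset:
h | c
1 | 1
4 | 4
8 | 8

yes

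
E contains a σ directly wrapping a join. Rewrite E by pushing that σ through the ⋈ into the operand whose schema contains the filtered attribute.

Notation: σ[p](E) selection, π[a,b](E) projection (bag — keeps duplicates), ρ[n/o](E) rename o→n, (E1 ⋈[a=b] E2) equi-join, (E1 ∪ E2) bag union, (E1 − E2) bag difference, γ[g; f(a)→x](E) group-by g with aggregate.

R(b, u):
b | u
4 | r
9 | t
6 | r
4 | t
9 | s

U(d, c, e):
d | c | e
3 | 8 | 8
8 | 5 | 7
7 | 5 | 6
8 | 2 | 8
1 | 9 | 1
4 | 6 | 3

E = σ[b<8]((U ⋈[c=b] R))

σ filters on b, owned by the right side.
E' = (U ⋈[c=b] σ[b<8](R))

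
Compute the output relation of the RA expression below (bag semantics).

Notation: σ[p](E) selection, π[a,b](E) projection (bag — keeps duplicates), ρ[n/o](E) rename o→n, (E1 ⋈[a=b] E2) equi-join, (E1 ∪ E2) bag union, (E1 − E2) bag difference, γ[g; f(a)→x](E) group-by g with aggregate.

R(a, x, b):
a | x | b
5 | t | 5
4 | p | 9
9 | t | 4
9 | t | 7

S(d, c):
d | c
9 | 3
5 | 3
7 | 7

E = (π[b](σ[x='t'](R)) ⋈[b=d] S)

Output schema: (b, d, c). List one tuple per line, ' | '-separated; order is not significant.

Row counts bottom-up:
  R → 4
  σ[x='t'](R) → 3
  π[b](σ[x='t'](R)) → 3
  S → 3
  (π[b](σ[x='t'](R)) ⋈[b=d] S) → 2

== RESULT ==
b | d | c
5 | 5 | 3
7 | 7 | 7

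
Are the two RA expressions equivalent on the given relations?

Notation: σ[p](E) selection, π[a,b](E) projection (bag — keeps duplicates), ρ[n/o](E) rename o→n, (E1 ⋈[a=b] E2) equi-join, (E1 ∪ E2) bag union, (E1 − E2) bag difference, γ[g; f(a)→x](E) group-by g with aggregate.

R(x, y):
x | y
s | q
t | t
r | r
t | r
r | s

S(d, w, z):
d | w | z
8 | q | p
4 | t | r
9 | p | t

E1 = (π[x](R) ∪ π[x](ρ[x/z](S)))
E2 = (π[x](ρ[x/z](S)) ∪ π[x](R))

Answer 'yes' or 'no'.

E1 per-node cardinality:
  R → 5
  π[x](R) → 5
  S → 3
  ρ[x/z](S) → 3
  π[x](ρ[x/z](S)) → 3
  (π[x](R) ∪ π[x](ρ[x/z](S))) → 8
E2 per-node cardinality:
  S → 3
  ρ[x/z](S) → 3
  π[x](ρ[x/z](S)) → 3
  R → 5
  π[x](R) → 5
  (π[x](ρ[x/z](S)) ∪ π[x](R)) → 8

E1 and E2 produce the same multiset:
x
p
r
r
r
s
t
t
t

yes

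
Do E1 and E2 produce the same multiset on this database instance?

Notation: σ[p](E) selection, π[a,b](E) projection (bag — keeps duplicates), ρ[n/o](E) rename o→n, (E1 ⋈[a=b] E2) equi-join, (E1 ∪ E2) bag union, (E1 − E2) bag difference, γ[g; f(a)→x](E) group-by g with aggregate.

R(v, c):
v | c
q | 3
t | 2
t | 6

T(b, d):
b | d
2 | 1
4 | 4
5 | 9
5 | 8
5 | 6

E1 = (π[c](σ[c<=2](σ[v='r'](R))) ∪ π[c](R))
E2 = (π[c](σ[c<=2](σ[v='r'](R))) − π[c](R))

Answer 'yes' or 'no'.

E1 stepwise |·|:
  R → 3
  σ[v='r'](R) → 0
  σ[c<=2](σ[v='r'](R)) → 0
  π[c](σ[c<=2](σ[v='r'](R))) → 0
  R → 3
  π[c](R) → 3
  (π[c](σ[c<=2](σ[v='r'](R))) ∪ π[c](R)) → 3
E2 stepwise |·|:
  R → 3
  σ[v='r'](R) → 0
  σ[c<=2](σ[v='r'](R)) → 0
  π[c](σ[c<=2](σ[v='r'](R))) → 0
  R → 3
  π[c](R) → 3
  (π[c](σ[c<=2](σ[v='r'](R))) − π[c](R)) → 0

E1 result:
c
2
3
6
E2 result:
c
(0 rows)
Witness: (6,) appears 1× in E1 but 0× in E2.

no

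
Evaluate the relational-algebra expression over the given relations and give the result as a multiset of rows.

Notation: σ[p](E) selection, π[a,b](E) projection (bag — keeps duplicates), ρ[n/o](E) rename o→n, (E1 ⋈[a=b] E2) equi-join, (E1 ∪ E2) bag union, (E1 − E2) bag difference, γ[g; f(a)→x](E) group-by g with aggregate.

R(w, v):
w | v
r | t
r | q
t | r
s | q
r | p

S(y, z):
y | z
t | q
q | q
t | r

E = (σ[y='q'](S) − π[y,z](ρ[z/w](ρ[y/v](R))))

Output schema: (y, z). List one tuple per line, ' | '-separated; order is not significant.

Stepwise |·|:
  S → 3
  σ[y='q'](S) → 1
  R → 5
  ρ[y/v](R) → 5
  ρ[z/w](ρ[y/v](R)) → 5
  π[y,z](ρ[z/w](ρ[y/v](R))) → 5
  (σ[y='q'](S) − π[y,z](ρ[z/w](ρ[y/v](R)))) → 1

== RESULT ==
y | z
q | q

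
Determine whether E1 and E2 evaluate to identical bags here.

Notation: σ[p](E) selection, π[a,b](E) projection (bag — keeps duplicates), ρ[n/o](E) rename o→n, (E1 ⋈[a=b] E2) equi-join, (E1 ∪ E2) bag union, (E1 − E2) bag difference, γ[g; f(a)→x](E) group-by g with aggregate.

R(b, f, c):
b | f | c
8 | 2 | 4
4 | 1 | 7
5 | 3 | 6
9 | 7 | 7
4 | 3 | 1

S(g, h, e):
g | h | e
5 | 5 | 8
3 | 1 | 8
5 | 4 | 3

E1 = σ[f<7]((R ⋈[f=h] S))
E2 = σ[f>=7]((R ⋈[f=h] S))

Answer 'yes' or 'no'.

E1 row counts bottom-up:
  R → 5
  S → 3
  (R ⋈[f=h] S) → 1
  σ[f<7]((R ⋈[f=h] S)) → 1
E2 row counts bottom-up:
  R → 5
  S → 3
  (R ⋈[f=h] S) → 1
  σ[f>=7]((R ⋈[f=h] S)) → 0

E1 result:
b | f | c | g | h | e
4 | 1 | 7 | 3 | 1 | 8
E2 result:
b | f | c | g | h | e
(0 rows)
Witness: (4, 1, 7, 3, 1, 8) appears 1× in E1 but 0× in E2.

no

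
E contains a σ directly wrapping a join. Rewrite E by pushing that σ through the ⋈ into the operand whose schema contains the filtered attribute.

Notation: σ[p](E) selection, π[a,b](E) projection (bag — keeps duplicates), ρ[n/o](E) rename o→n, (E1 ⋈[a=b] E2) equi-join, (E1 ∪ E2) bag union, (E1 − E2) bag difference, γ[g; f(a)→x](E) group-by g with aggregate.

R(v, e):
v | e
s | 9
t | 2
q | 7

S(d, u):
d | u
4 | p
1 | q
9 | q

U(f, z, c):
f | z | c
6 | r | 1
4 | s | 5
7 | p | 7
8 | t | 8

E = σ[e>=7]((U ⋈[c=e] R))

σ filters on e, owned by the right side.
E' = (U ⋈[c=e] σ[e>=7](R))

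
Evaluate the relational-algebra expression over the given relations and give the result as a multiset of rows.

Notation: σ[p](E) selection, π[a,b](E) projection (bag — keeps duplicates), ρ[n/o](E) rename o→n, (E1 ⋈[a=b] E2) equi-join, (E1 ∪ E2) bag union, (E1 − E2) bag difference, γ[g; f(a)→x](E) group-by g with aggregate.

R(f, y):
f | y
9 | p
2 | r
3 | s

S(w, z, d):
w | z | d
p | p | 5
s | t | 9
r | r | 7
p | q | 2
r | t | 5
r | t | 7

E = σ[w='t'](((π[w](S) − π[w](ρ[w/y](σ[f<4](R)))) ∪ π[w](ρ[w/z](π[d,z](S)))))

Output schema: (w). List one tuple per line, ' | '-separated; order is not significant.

Per-node cardinality:
  S → 6
  π[w](S) → 6
  R → 3
  σ[f<4](R) → 2
  ρ[w/y](σ[f<4](R)) → 2
  π[w](ρ[w/y](σ[f<4](R))) → 2
  (π[w](S) − π[w](ρ[w/y](σ[f<4](R)))) → 4
  S → 6
  π[d,z](S) → 6
  ρ[w/z](π[d,z](S)) → 6
  π[w](ρ[w/z](π[d,z](S))) → 6
  ((π[w](S) − π[w](ρ[w/y](σ[f<4](R)))) ∪ π[w](ρ[w/z](π[d,z](S)))) → 10
  σ[w='t'](((π[w](S) − π[w](ρ[w/y](σ[f<4](R)))) ∪ π[w](ρ[w/z](π[d,z](S))))) → 3

== RESULT ==
w
t
t
t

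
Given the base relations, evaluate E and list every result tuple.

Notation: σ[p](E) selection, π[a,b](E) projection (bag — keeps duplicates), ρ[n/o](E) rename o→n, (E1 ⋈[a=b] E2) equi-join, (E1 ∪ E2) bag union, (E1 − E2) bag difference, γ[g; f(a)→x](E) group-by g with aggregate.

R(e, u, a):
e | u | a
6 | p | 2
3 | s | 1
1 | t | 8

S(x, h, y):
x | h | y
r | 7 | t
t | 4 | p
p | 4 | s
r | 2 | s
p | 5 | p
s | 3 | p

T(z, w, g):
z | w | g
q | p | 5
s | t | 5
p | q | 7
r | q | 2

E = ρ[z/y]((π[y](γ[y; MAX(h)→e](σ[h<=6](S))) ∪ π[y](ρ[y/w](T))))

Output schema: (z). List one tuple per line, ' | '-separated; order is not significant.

Row counts bottom-up:
  S → 6
  σ[h<=6](S) → 5
  γ[y; MAX(h)→e](σ[h<=6](S)) → 2
  π[y](γ[y; MAX(h)→e](σ[h<=6](S))) → 2
  T → 4
  ρ[y/w](T) → 4
  π[y](ρ[y/w](T)) → 4
  (π[y](γ[y; MAX(h)→e](σ[h<=6](S))) ∪ π[y](ρ[y/w](T))) → 6
  ρ[z/y]((π[y](γ[y; MAX(h)→e](σ[h<=6](S))) ∪ π[y](ρ[y/w](T)))) → 6

== RESULT ==
z
p
p
q
q
s
t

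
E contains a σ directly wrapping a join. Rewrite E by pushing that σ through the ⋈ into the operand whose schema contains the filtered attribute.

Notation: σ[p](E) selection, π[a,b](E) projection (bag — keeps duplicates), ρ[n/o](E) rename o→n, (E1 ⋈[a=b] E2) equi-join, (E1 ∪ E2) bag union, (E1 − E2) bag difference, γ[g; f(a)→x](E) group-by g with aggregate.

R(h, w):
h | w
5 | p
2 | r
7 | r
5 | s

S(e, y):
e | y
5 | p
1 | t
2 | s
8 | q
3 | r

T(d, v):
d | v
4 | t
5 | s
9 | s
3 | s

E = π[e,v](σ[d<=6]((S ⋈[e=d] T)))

σ filters on d, owned by the right side.
E' = π[e,v]((S ⋈[e=d] σ[d<=6](T)))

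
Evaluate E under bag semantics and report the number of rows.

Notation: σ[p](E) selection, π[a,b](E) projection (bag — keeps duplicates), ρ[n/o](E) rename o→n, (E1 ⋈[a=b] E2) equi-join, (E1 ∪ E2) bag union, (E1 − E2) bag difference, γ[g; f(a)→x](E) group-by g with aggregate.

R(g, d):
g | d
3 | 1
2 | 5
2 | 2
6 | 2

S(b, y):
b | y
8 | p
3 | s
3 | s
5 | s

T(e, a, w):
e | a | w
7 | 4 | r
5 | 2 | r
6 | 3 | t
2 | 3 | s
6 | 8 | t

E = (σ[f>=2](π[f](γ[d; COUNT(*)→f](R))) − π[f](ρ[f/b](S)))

Per-node cardinality:
  R → 4
  γ[d; COUNT(*)→f](R) → 3
  π[f](γ[d; COUNT(*)→f](R)) → 3
  σ[f>=2](π[f](γ[d; COUNT(*)→f](R))) → 1
  S → 4
  ρ[f/b](S) → 4
  π[f](ρ[f/b](S)) → 4
  (σ[f>=2](π[f](γ[d; COUNT(*)→f](R))) − π[f](ρ[f/b](S))) → 1

|E| = 1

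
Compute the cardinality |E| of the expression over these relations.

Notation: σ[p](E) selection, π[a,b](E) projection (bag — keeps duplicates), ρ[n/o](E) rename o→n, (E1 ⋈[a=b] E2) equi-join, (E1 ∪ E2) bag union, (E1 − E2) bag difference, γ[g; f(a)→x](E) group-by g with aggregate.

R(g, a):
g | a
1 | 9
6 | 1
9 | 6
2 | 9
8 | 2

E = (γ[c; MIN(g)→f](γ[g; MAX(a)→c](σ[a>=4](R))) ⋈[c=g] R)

Per-node cardinality:
  R → 5
  σ[a>=4](R) → 3
  γ[g; MAX(a)→c](σ[a>=4](R)) → 3
  γ[c; MIN(g)→f](γ[g; MAX(a)→c](σ[a>=4](R))) → 2
  R → 5
  (γ[c; MIN(g)→f](γ[g; MAX(a)→c](σ[a>=4](R))) ⋈[c=g] R) → 2

|E| = 2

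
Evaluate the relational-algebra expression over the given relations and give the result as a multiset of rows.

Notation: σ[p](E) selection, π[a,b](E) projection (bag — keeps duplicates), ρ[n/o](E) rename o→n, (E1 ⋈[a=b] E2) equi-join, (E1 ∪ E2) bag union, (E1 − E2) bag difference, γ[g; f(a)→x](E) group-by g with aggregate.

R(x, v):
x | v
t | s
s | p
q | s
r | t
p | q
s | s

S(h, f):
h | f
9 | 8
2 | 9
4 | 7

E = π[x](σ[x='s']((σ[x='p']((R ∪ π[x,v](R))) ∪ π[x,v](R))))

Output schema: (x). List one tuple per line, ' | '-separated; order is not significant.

Stepwise |·|:
  R → 6
  R → 6
  π[x,v](R) → 6
  (R ∪ π[x,v](R)) → 12
  σ[x='p']((R ∪ π[x,v](R))) → 2
  R → 6
  π[x,v](R) → 6
  (σ[x='p']((R ∪ π[x,v](R))) ∪ π[x,v](R)) → 8
  σ[x='s']((σ[x='p']((R ∪ π[x,v](R))) ∪ π[x,v](R))) → 2
  π[x](σ[x='s']((σ[x='p']((R ∪ π[x,v](R))) ∪ π[x,v](R)))) → 2

== RESULT ==
x
s
s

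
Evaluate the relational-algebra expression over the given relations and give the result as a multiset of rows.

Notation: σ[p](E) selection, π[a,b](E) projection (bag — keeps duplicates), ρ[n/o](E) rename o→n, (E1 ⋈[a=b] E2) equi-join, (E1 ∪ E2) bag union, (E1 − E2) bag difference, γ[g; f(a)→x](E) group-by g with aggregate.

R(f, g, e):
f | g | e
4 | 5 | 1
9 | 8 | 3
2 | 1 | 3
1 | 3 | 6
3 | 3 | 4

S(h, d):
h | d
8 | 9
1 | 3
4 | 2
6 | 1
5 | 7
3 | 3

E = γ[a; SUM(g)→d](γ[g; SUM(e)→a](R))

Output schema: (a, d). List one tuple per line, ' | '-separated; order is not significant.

Stepwise |·|:
  R → 5
  γ[g; SUM(e)→a](R) → 4
  γ[a; SUM(g)→d](γ[g; SUM(e)→a](R)) → 3

== RESULT ==
a | d
1 | 5
3 | 9
10 | 3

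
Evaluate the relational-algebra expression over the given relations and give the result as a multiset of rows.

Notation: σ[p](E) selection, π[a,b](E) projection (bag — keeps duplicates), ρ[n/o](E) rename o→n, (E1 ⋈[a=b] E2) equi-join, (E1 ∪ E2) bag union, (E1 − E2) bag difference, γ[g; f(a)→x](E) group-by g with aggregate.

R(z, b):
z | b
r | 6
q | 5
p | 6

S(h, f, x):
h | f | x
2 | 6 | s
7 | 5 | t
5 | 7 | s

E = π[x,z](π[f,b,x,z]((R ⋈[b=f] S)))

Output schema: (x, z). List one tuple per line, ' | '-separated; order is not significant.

Row counts bottom-up:
  R → 3
  S → 3
  (R ⋈[b=f] S) → 3
  π[f,b,x,z]((R ⋈[b=f] S)) → 3
  π[x,z](π[f,b,x,z]((R ⋈[b=f] S))) → 3

== RESULT ==
x | z
s | p
s | r
t | q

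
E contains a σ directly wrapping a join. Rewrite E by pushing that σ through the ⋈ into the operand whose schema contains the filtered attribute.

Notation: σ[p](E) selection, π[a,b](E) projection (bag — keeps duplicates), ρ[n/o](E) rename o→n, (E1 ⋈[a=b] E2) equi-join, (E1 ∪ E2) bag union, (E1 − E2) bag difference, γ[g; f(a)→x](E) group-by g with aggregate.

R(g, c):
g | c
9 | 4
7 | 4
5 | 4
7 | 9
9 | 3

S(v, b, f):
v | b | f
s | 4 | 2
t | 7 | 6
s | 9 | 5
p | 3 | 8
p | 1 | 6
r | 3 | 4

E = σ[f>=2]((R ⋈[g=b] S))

σ filters on f, owned by the right side.
E' = (R ⋈[g=b] σ[f>=2](S))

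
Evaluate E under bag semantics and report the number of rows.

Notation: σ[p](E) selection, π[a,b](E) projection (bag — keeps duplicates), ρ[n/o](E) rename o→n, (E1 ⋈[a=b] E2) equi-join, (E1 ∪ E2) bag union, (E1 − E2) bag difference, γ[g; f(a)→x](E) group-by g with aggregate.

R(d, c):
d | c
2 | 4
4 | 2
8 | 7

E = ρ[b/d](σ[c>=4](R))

Subexpression sizes:
  R → 3
  σ[c>=4](R) → 2
  ρ[b/d](σ[c>=4](R)) → 2

|E| = 2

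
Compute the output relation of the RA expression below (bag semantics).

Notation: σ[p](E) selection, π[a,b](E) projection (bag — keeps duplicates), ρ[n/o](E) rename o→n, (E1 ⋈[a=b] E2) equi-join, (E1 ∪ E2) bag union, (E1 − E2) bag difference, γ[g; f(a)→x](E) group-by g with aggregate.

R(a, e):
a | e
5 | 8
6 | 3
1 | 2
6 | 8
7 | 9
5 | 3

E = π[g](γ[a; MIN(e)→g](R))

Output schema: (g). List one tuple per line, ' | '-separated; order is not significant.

Per-node cardinality:
  R → 6
  γ[a; MIN(e)→g](R) → 4
  π[g](γ[a; MIN(e)→g](R)) → 4

== RESULT ==
g
2
3
3
9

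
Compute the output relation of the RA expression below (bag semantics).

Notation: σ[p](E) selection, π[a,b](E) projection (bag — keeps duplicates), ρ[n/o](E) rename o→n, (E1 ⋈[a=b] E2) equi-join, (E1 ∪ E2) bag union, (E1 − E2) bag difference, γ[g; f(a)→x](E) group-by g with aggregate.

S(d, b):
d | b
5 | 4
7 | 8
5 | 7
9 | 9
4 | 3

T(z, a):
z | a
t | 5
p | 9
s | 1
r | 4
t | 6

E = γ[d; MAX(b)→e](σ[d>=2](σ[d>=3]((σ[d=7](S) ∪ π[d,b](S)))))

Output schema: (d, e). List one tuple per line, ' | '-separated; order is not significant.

Stepwise |·|:
  S → 5
  σ[d=7](S) → 1
  S → 5
  π[d,b](S) → 5
  (σ[d=7](S) ∪ π[d,b](S)) → 6
  σ[d>=3]((σ[d=7](S) ∪ π[d,b](S))) → 6
  σ[d>=2](σ[d>=3]((σ[d=7](S) ∪ π[d,b](S)))) → 6
  γ[d; MAX(b)→e](σ[d>=2](σ[d>=3]((σ[d=7](S) ∪ π[d,b](S))))) → 4

== RESULT ==
d | e
4 | 3
5 | 7
7 | 8
9 | 9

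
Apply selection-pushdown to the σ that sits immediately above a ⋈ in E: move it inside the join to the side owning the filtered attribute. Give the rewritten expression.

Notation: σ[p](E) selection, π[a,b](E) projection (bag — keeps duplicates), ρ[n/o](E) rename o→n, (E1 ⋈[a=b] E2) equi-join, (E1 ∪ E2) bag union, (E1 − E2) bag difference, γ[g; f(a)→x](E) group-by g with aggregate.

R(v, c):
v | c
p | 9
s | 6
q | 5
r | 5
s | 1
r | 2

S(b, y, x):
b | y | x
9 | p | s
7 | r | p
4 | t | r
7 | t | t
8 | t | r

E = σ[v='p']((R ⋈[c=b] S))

σ filters on v, owned by the left side.
E' = (σ[v='p'](R) ⋈[c=b] S)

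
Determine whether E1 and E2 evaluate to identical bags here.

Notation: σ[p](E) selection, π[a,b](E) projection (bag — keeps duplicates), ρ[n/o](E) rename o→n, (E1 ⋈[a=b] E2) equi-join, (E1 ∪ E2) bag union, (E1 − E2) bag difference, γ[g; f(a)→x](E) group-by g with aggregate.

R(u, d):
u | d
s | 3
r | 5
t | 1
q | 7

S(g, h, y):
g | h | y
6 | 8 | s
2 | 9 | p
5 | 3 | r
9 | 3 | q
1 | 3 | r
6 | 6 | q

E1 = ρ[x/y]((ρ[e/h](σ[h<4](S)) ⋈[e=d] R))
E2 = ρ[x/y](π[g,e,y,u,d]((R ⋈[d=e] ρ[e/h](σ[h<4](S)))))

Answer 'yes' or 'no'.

E1 row counts bottom-up:
  S → 6
  σ[h<4](S) → 3
  ρ[e/h](σ[h<4](S)) → 3
  R → 4
  (ρ[e/h](σ[h<4](S)) ⋈[e=d] R) → 3
  ρ[x/y]((ρ[e/h](σ[h<4](S)) ⋈[e=d] R)) → 3
E2 row counts bottom-up:
  R → 4
  S → 6
  σ[h<4](S) → 3
  ρ[e/h](σ[h<4](S)) → 3
  (R ⋈[d=e] ρ[e/h](σ[h<4](S))) → 3
  π[g,e,y,u,d]((R ⋈[d=e] ρ[e/h](σ[h<4](S)))) → 3
  ρ[x/y](π[g,e,y,u,d]((R ⋈[d=e] ρ[e/h](σ[h<4](S))))) → 3

E1 and E2 produce the same multiset:
g | e | x | u | d
1 | 3 | r | s | 3
5 | 3 | r | s | 3
9 | 3 | q | s | 3

yes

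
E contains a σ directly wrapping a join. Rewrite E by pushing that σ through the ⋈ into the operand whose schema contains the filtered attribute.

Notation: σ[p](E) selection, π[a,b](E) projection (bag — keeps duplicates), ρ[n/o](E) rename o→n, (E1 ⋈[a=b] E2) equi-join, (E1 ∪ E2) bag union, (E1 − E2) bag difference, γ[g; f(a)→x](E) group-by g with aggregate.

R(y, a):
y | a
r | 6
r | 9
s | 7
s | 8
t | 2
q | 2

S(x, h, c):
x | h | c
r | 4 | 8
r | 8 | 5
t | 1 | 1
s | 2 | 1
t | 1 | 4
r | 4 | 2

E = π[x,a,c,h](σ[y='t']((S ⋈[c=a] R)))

σ filters on y, owned by the right side.
E' = π[x,a,c,h]((S ⋈[c=a] σ[y='t'](R)))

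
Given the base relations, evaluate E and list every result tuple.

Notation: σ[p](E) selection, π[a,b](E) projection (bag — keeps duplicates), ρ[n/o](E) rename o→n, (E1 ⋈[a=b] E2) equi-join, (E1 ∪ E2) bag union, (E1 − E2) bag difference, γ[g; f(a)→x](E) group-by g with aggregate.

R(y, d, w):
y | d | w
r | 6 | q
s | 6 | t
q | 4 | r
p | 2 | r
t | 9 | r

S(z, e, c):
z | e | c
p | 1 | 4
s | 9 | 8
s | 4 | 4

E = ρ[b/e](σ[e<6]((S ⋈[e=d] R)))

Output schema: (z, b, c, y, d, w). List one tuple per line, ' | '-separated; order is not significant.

Subexpression sizes:
  S → 3
  R → 5
  (S ⋈[e=d] R) → 2
  σ[e<6]((S ⋈[e=d] R)) → 1
  ρ[b/e](σ[e<6]((S ⋈[e=d] R))) → 1

== RESULT ==
z | b | c | y | d | w
s | 4 | 4 | q | 4 | r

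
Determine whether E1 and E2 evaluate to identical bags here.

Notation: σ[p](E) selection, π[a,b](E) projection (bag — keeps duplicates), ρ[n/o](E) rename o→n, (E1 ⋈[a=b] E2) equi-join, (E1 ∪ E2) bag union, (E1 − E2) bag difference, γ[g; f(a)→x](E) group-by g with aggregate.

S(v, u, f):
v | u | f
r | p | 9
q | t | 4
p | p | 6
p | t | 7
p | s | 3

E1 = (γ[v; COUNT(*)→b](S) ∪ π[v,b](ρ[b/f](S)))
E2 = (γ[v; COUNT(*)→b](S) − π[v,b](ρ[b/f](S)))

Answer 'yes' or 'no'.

E1 row counts bottom-up:
  S → 5
  γ[v; COUNT(*)→b](S) → 3
  S → 5
  ρ[b/f](S) → 5
  π[v,b](ρ[b/f](S)) → 5
  (γ[v; COUNT(*)→b](S) ∪ π[v,b](ρ[b/f](S))) → 8
E2 row counts bottom-up:
  S → 5
  γ[v; COUNT(*)→b](S) → 3
  S → 5
  ρ[b/f](S) → 5
  π[v,b](ρ[b/f](S)) → 5
  (γ[v; COUNT(*)→b](S) − π[v,b](ρ[b/f](S))) → 2

E1 result:
v | b
p | 3
p | 3
p | 6
p | 7
q | 1
q | 4
r | 1
r | 9
E2 result:
v | b
q | 1
r | 1
Witness: ('p', 6) appears 1× in E1 but 0× in E2.

no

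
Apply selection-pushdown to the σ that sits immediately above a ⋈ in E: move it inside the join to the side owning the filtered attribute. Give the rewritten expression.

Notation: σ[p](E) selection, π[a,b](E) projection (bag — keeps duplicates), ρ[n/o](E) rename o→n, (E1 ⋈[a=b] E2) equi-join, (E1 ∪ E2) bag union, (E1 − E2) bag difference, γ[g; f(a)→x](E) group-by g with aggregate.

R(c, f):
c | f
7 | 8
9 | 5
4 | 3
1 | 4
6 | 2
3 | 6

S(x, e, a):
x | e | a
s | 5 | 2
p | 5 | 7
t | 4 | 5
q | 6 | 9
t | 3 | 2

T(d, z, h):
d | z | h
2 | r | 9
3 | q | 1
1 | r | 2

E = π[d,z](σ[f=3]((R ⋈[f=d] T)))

σ filters on f, owned by the left side.
E' = π[d,z]((σ[f=3](R) ⋈[f=d] T))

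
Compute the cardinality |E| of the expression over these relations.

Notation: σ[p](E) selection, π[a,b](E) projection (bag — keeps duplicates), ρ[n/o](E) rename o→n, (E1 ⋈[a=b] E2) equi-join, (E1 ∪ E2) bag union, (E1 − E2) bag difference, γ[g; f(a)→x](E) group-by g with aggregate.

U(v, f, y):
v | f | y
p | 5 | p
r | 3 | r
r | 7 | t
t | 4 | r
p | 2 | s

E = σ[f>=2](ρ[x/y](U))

Stepwise |·|:
  U → 5
  ρ[x/y](U) → 5
  σ[f>=2](ρ[x/y](U)) → 5

|E| = 5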